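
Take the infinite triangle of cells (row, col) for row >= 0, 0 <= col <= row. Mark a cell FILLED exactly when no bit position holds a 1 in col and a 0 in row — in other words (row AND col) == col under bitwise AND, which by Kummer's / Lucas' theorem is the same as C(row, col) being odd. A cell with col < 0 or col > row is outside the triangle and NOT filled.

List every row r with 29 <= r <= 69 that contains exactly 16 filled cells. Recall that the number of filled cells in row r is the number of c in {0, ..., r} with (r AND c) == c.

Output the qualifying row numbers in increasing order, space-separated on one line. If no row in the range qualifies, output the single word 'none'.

Row r has 2^popcount(r) filled cells, so we need popcount(r) = log2(16) = 4.
Scan r = 29..69 and keep those with exactly 4 one-bits:
r=29=11101 popcount=4 -> KEEP
r=30=11110 popcount=4 -> KEEP
r=31=11111 popcount=5 -> skip
r=32=100000 popcount=1 -> skip
r=33=100001 popcount=2 -> skip
r=34=100010 popcount=2 -> skip
r=35=100011 popcount=3 -> skip
r=36=100100 popcount=2 -> skip
r=37=100101 popcount=3 -> skip
r=38=100110 popcount=3 -> skip
r=39=100111 popcount=4 -> KEEP
r=40=101000 popcount=2 -> skip
r=41=101001 popcount=3 -> skip
r=42=101010 popcount=3 -> skip
r=43=101011 popcount=4 -> KEEP
r=44=101100 popcount=3 -> skip
r=45=101101 popcount=4 -> KEEP
r=46=101110 popcount=4 -> KEEP
r=47=101111 popcount=5 -> skip
r=48=110000 popcount=2 -> skip
r=49=110001 popcount=3 -> skip
r=50=110010 popcount=3 -> skip
r=51=110011 popcount=4 -> KEEP
r=52=110100 popcount=3 -> skip
r=53=110101 popcount=4 -> KEEP
r=54=110110 popcount=4 -> KEEP
r=55=110111 popcount=5 -> skip
r=56=111000 popcount=3 -> skip
r=57=111001 popcount=4 -> KEEP
r=58=111010 popcount=4 -> KEEP
r=59=111011 popcount=5 -> skip
r=60=111100 popcount=4 -> KEEP
r=61=111101 popcount=5 -> skip
r=62=111110 popcount=5 -> skip
r=63=111111 popcount=6 -> skip
r=64=1000000 popcount=1 -> skip
r=65=1000001 popcount=2 -> skip
r=66=1000010 popcount=2 -> skip
r=67=1000011 popcount=3 -> skip
r=68=1000100 popcount=2 -> skip
r=69=1000101 popcount=3 -> skip
Kept rows: 29 30 39 43 45 46 51 53 54 57 58 60

Answer: 29 30 39 43 45 46 51 53 54 57 58 60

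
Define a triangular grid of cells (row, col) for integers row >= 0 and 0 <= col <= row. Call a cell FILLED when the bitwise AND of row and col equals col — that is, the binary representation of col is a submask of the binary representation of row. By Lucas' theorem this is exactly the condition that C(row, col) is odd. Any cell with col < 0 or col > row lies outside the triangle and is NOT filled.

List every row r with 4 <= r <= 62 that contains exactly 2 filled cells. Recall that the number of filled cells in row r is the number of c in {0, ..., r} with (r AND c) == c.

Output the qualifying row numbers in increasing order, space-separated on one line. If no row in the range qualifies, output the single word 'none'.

Row r has 2^popcount(r) filled cells, so we need popcount(r) = log2(2) = 1.
Scan r = 4..62 and keep those with exactly 1 one-bits:
r=4=100 popcount=1 -> KEEP
r=5=101 popcount=2 -> skip
r=6=110 popcount=2 -> skip
r=7=111 popcount=3 -> skip
r=8=1000 popcount=1 -> KEEP
r=9=1001 popcount=2 -> skip
r=10=1010 popcount=2 -> skip
r=11=1011 popcount=3 -> skip
r=12=1100 popcount=2 -> skip
r=13=1101 popcount=3 -> skip
r=14=1110 popcount=3 -> skip
r=15=1111 popcount=4 -> skip
r=16=10000 popcount=1 -> KEEP
r=17=10001 popcount=2 -> skip
r=18=10010 popcount=2 -> skip
r=19=10011 popcount=3 -> skip
r=20=10100 popcount=2 -> skip
r=21=10101 popcount=3 -> skip
r=22=10110 popcount=3 -> skip
r=23=10111 popcount=4 -> skip
r=24=11000 popcount=2 -> skip
r=25=11001 popcount=3 -> skip
r=26=11010 popcount=3 -> skip
r=27=11011 popcount=4 -> skip
r=28=11100 popcount=3 -> skip
r=29=11101 popcount=4 -> skip
r=30=11110 popcount=4 -> skip
r=31=11111 popcount=5 -> skip
r=32=100000 popcount=1 -> KEEP
r=33=100001 popcount=2 -> skip
r=34=100010 popcount=2 -> skip
r=35=100011 popcount=3 -> skip
r=36=100100 popcount=2 -> skip
r=37=100101 popcount=3 -> skip
r=38=100110 popcount=3 -> skip
r=39=100111 popcount=4 -> skip
r=40=101000 popcount=2 -> skip
r=41=101001 popcount=3 -> skip
r=42=101010 popcount=3 -> skip
r=43=101011 popcount=4 -> skip
r=44=101100 popcount=3 -> skip
r=45=101101 popcount=4 -> skip
r=46=101110 popcount=4 -> skip
r=47=101111 popcount=5 -> skip
r=48=110000 popcount=2 -> skip
r=49=110001 popcount=3 -> skip
r=50=110010 popcount=3 -> skip
r=51=110011 popcount=4 -> skip
r=52=110100 popcount=3 -> skip
r=53=110101 popcount=4 -> skip
r=54=110110 popcount=4 -> skip
r=55=110111 popcount=5 -> skip
r=56=111000 popcount=3 -> skip
r=57=111001 popcount=4 -> skip
r=58=111010 popcount=4 -> skip
r=59=111011 popcount=5 -> skip
r=60=111100 popcount=4 -> skip
r=61=111101 popcount=5 -> skip
r=62=111110 popcount=5 -> skip
Kept rows: 4 8 16 32

Answer: 4 8 16 32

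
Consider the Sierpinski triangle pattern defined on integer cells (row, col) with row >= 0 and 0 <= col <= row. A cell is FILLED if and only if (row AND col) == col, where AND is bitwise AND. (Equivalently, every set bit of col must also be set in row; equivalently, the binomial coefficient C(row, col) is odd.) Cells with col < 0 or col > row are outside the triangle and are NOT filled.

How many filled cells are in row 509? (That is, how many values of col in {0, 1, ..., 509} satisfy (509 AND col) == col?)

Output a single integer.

509 in binary = 111111101
popcount(509) = number of 1-bits in 111111101 = 8
A col c satisfies (509 AND c) == c iff every set bit of c is also set in 509; each of the 8 set bits of 509 can independently be on or off in c.
count = 2^8 = 256

Answer: 256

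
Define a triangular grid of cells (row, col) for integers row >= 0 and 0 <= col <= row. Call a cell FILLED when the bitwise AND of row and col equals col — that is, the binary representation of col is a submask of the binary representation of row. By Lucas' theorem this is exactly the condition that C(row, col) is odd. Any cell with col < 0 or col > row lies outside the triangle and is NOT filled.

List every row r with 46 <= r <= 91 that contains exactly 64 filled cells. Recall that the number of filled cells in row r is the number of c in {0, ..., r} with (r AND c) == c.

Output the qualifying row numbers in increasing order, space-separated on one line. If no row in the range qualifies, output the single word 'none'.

Row r has 2^popcount(r) filled cells, so we need popcount(r) = log2(64) = 6.
Scan r = 46..91 and keep those with exactly 6 one-bits:
r=46=101110 popcount=4 -> skip
r=47=101111 popcount=5 -> skip
r=48=110000 popcount=2 -> skip
r=49=110001 popcount=3 -> skip
r=50=110010 popcount=3 -> skip
r=51=110011 popcount=4 -> skip
r=52=110100 popcount=3 -> skip
r=53=110101 popcount=4 -> skip
r=54=110110 popcount=4 -> skip
r=55=110111 popcount=5 -> skip
r=56=111000 popcount=3 -> skip
r=57=111001 popcount=4 -> skip
r=58=111010 popcount=4 -> skip
r=59=111011 popcount=5 -> skip
r=60=111100 popcount=4 -> skip
r=61=111101 popcount=5 -> skip
r=62=111110 popcount=5 -> skip
r=63=111111 popcount=6 -> KEEP
r=64=1000000 popcount=1 -> skip
r=65=1000001 popcount=2 -> skip
r=66=1000010 popcount=2 -> skip
r=67=1000011 popcount=3 -> skip
r=68=1000100 popcount=2 -> skip
r=69=1000101 popcount=3 -> skip
r=70=1000110 popcount=3 -> skip
r=71=1000111 popcount=4 -> skip
r=72=1001000 popcount=2 -> skip
r=73=1001001 popcount=3 -> skip
r=74=1001010 popcount=3 -> skip
r=75=1001011 popcount=4 -> skip
r=76=1001100 popcount=3 -> skip
r=77=1001101 popcount=4 -> skip
r=78=1001110 popcount=4 -> skip
r=79=1001111 popcount=5 -> skip
r=80=1010000 popcount=2 -> skip
r=81=1010001 popcount=3 -> skip
r=82=1010010 popcount=3 -> skip
r=83=1010011 popcount=4 -> skip
r=84=1010100 popcount=3 -> skip
r=85=1010101 popcount=4 -> skip
r=86=1010110 popcount=4 -> skip
r=87=1010111 popcount=5 -> skip
r=88=1011000 popcount=3 -> skip
r=89=1011001 popcount=4 -> skip
r=90=1011010 popcount=4 -> skip
r=91=1011011 popcount=5 -> skip
Kept rows: 63

Answer: 63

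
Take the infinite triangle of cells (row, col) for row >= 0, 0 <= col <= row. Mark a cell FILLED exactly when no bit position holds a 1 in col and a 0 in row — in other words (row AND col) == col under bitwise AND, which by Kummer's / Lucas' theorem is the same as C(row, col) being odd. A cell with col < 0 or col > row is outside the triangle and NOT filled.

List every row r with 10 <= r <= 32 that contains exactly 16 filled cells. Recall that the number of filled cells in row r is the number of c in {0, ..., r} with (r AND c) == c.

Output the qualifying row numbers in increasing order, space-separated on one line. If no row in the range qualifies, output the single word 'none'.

Answer: 15 23 27 29 30

Derivation:
Row r has 2^popcount(r) filled cells, so we need popcount(r) = log2(16) = 4.
Scan r = 10..32 and keep those with exactly 4 one-bits:
r=10=1010 popcount=2 -> skip
r=11=1011 popcount=3 -> skip
r=12=1100 popcount=2 -> skip
r=13=1101 popcount=3 -> skip
r=14=1110 popcount=3 -> skip
r=15=1111 popcount=4 -> KEEP
r=16=10000 popcount=1 -> skip
r=17=10001 popcount=2 -> skip
r=18=10010 popcount=2 -> skip
r=19=10011 popcount=3 -> skip
r=20=10100 popcount=2 -> skip
r=21=10101 popcount=3 -> skip
r=22=10110 popcount=3 -> skip
r=23=10111 popcount=4 -> KEEP
r=24=11000 popcount=2 -> skip
r=25=11001 popcount=3 -> skip
r=26=11010 popcount=3 -> skip
r=27=11011 popcount=4 -> KEEP
r=28=11100 popcount=3 -> skip
r=29=11101 popcount=4 -> KEEP
r=30=11110 popcount=4 -> KEEP
r=31=11111 popcount=5 -> skip
r=32=100000 popcount=1 -> skip
Kept rows: 15 23 27 29 30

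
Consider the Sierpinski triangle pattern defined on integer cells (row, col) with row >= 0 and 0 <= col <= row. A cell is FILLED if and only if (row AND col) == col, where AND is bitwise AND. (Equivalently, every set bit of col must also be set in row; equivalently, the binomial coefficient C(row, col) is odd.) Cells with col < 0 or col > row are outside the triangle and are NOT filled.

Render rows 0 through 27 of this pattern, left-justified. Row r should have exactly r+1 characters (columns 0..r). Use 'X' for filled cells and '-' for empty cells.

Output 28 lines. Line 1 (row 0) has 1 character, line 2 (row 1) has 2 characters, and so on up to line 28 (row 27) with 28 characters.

r0=0: X
r1=1: XX
r2=10: X-X
r3=11: XXXX
r4=100: X---X
r5=101: XX--XX
r6=110: X-X-X-X
r7=111: XXXXXXXX
r8=1000: X-------X
r9=1001: XX------XX
r10=1010: X-X-----X-X
r11=1011: XXXX----XXXX
r12=1100: X---X---X---X
r13=1101: XX--XX--XX--XX
r14=1110: X-X-X-X-X-X-X-X
r15=1111: XXXXXXXXXXXXXXXX
r16=10000: X---------------X
r17=10001: XX--------------XX
r18=10010: X-X-------------X-X
r19=10011: XXXX------------XXXX
r20=10100: X---X-----------X---X
r21=10101: XX--XX----------XX--XX
r22=10110: X-X-X-X---------X-X-X-X
r23=10111: XXXXXXXX--------XXXXXXXX
r24=11000: X-------X-------X-------X
r25=11001: XX------XX------XX------XX
r26=11010: X-X-----X-X-----X-X-----X-X
r27=11011: XXXX----XXXX----XXXX----XXXX

Answer: X
XX
X-X
XXXX
X---X
XX--XX
X-X-X-X
XXXXXXXX
X-------X
XX------XX
X-X-----X-X
XXXX----XXXX
X---X---X---X
XX--XX--XX--XX
X-X-X-X-X-X-X-X
XXXXXXXXXXXXXXXX
X---------------X
XX--------------XX
X-X-------------X-X
XXXX------------XXXX
X---X-----------X---X
XX--XX----------XX--XX
X-X-X-X---------X-X-X-X
XXXXXXXX--------XXXXXXXX
X-------X-------X-------X
XX------XX------XX------XX
X-X-----X-X-----X-X-----X-X
XXXX----XXXX----XXXX----XXXX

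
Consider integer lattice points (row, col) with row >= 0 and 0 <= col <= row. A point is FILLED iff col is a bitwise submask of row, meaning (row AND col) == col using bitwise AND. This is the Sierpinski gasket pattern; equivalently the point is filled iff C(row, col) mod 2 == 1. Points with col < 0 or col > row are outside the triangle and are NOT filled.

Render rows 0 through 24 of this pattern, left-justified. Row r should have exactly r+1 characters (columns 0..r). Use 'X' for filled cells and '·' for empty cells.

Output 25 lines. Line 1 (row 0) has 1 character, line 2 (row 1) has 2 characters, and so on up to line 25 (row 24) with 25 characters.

r0=0: X
r1=1: XX
r2=10: X·X
r3=11: XXXX
r4=100: X···X
r5=101: XX··XX
r6=110: X·X·X·X
r7=111: XXXXXXXX
r8=1000: X·······X
r9=1001: XX······XX
r10=1010: X·X·····X·X
r11=1011: XXXX····XXXX
r12=1100: X···X···X···X
r13=1101: XX··XX··XX··XX
r14=1110: X·X·X·X·X·X·X·X
r15=1111: XXXXXXXXXXXXXXXX
r16=10000: X···············X
r17=10001: XX··············XX
r18=10010: X·X·············X·X
r19=10011: XXXX············XXXX
r20=10100: X···X···········X···X
r21=10101: XX··XX··········XX··XX
r22=10110: X·X·X·X·········X·X·X·X
r23=10111: XXXXXXXX········XXXXXXXX
r24=11000: X·······X·······X·······X

Answer: X
XX
X·X
XXXX
X···X
XX··XX
X·X·X·X
XXXXXXXX
X·······X
XX······XX
X·X·····X·X
XXXX····XXXX
X···X···X···X
XX··XX··XX··XX
X·X·X·X·X·X·X·X
XXXXXXXXXXXXXXXX
X···············X
XX··············XX
X·X·············X·X
XXXX············XXXX
X···X···········X···X
XX··XX··········XX··XX
X·X·X·X·········X·X·X·X
XXXXXXXX········XXXXXXXX
X·······X·······X·······X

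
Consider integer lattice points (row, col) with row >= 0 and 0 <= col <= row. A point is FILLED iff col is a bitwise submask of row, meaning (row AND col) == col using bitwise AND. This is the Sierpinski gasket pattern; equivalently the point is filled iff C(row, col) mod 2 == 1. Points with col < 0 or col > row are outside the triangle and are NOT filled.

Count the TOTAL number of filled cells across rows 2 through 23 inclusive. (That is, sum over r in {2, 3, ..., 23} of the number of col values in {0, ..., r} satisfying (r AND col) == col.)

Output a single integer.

Answer: 132

Derivation:
r2=10 pc1: +2 =2
r3=11 pc2: +4 =6
r4=100 pc1: +2 =8
r5=101 pc2: +4 =12
r6=110 pc2: +4 =16
r7=111 pc3: +8 =24
r8=1000 pc1: +2 =26
r9=1001 pc2: +4 =30
r10=1010 pc2: +4 =34
r11=1011 pc3: +8 =42
r12=1100 pc2: +4 =46
r13=1101 pc3: +8 =54
r14=1110 pc3: +8 =62
r15=1111 pc4: +16 =78
r16=10000 pc1: +2 =80
r17=10001 pc2: +4 =84
r18=10010 pc2: +4 =88
r19=10011 pc3: +8 =96
r20=10100 pc2: +4 =100
r21=10101 pc3: +8 =108
r22=10110 pc3: +8 =116
r23=10111 pc4: +16 =132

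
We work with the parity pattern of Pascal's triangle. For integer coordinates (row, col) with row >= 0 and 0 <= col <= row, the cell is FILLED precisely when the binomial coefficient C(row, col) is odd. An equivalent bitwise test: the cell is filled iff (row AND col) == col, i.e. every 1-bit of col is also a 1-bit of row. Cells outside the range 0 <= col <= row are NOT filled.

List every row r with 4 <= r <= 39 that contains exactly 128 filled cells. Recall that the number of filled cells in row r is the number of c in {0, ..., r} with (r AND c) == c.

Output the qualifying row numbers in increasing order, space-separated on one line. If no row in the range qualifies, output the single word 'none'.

Row r has 2^popcount(r) filled cells, so we need popcount(r) = log2(128) = 7.
Scan r = 4..39 and keep those with exactly 7 one-bits:
r=4=100 popcount=1 -> skip
r=5=101 popcount=2 -> skip
r=6=110 popcount=2 -> skip
r=7=111 popcount=3 -> skip
r=8=1000 popcount=1 -> skip
r=9=1001 popcount=2 -> skip
r=10=1010 popcount=2 -> skip
r=11=1011 popcount=3 -> skip
r=12=1100 popcount=2 -> skip
r=13=1101 popcount=3 -> skip
r=14=1110 popcount=3 -> skip
r=15=1111 popcount=4 -> skip
r=16=10000 popcount=1 -> skip
r=17=10001 popcount=2 -> skip
r=18=10010 popcount=2 -> skip
r=19=10011 popcount=3 -> skip
r=20=10100 popcount=2 -> skip
r=21=10101 popcount=3 -> skip
r=22=10110 popcount=3 -> skip
r=23=10111 popcount=4 -> skip
r=24=11000 popcount=2 -> skip
r=25=11001 popcount=3 -> skip
r=26=11010 popcount=3 -> skip
r=27=11011 popcount=4 -> skip
r=28=11100 popcount=3 -> skip
r=29=11101 popcount=4 -> skip
r=30=11110 popcount=4 -> skip
r=31=11111 popcount=5 -> skip
r=32=100000 popcount=1 -> skip
r=33=100001 popcount=2 -> skip
r=34=100010 popcount=2 -> skip
r=35=100011 popcount=3 -> skip
r=36=100100 popcount=2 -> skip
r=37=100101 popcount=3 -> skip
r=38=100110 popcount=3 -> skip
r=39=100111 popcount=4 -> skip
Kept rows: none

Answer: none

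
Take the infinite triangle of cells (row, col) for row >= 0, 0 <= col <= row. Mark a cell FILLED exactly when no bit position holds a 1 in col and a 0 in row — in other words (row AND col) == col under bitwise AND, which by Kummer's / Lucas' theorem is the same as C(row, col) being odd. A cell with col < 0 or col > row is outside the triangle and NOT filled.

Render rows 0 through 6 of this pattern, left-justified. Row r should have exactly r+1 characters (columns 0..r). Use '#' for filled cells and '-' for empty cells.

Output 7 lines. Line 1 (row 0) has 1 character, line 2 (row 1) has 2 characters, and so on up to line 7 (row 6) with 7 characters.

Answer: #
##
#-#
####
#---#
##--##
#-#-#-#

Derivation:
r0=0: #
r1=1: ##
r2=10: #-#
r3=11: ####
r4=100: #---#
r5=101: ##--##
r6=110: #-#-#-#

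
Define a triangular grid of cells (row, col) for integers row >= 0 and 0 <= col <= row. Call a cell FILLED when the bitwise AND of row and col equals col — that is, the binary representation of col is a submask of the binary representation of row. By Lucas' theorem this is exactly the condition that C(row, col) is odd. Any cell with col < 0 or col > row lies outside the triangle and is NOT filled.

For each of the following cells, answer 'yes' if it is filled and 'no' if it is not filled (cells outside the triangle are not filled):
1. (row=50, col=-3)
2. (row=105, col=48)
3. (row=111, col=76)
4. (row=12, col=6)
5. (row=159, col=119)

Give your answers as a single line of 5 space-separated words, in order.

(50,-3): col outside [0, 50] -> not filled
(105,48): row=0b1101001, col=0b110000, row AND col = 0b100000 = 32; 32 != 48 -> empty
(111,76): row=0b1101111, col=0b1001100, row AND col = 0b1001100 = 76; 76 == 76 -> filled
(12,6): row=0b1100, col=0b110, row AND col = 0b100 = 4; 4 != 6 -> empty
(159,119): row=0b10011111, col=0b1110111, row AND col = 0b10111 = 23; 23 != 119 -> empty

Answer: no no yes no no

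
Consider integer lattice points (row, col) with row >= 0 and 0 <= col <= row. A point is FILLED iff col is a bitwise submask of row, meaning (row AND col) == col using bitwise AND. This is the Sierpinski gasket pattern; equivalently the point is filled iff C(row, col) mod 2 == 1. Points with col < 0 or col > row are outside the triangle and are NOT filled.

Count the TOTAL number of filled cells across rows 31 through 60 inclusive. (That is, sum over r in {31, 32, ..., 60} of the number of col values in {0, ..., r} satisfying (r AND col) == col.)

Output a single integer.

r31=11111 pc5: +32 =32
r32=100000 pc1: +2 =34
r33=100001 pc2: +4 =38
r34=100010 pc2: +4 =42
r35=100011 pc3: +8 =50
r36=100100 pc2: +4 =54
r37=100101 pc3: +8 =62
r38=100110 pc3: +8 =70
r39=100111 pc4: +16 =86
r40=101000 pc2: +4 =90
r41=101001 pc3: +8 =98
r42=101010 pc3: +8 =106
r43=101011 pc4: +16 =122
r44=101100 pc3: +8 =130
r45=101101 pc4: +16 =146
r46=101110 pc4: +16 =162
r47=101111 pc5: +32 =194
r48=110000 pc2: +4 =198
r49=110001 pc3: +8 =206
r50=110010 pc3: +8 =214
r51=110011 pc4: +16 =230
r52=110100 pc3: +8 =238
r53=110101 pc4: +16 =254
r54=110110 pc4: +16 =270
r55=110111 pc5: +32 =302
r56=111000 pc3: +8 =310
r57=111001 pc4: +16 =326
r58=111010 pc4: +16 =342
r59=111011 pc5: +32 =374
r60=111100 pc4: +16 =390

Answer: 390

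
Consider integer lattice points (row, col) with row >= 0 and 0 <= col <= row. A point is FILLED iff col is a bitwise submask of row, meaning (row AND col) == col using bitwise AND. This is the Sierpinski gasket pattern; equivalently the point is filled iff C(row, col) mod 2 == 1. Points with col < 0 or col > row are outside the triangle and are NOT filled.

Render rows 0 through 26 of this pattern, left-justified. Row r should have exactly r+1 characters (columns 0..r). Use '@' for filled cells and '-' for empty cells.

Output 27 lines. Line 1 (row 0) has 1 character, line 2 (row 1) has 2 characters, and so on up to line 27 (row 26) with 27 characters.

r0=0: @
r1=1: @@
r2=10: @-@
r3=11: @@@@
r4=100: @---@
r5=101: @@--@@
r6=110: @-@-@-@
r7=111: @@@@@@@@
r8=1000: @-------@
r9=1001: @@------@@
r10=1010: @-@-----@-@
r11=1011: @@@@----@@@@
r12=1100: @---@---@---@
r13=1101: @@--@@--@@--@@
r14=1110: @-@-@-@-@-@-@-@
r15=1111: @@@@@@@@@@@@@@@@
r16=10000: @---------------@
r17=10001: @@--------------@@
r18=10010: @-@-------------@-@
r19=10011: @@@@------------@@@@
r20=10100: @---@-----------@---@
r21=10101: @@--@@----------@@--@@
r22=10110: @-@-@-@---------@-@-@-@
r23=10111: @@@@@@@@--------@@@@@@@@
r24=11000: @-------@-------@-------@
r25=11001: @@------@@------@@------@@
r26=11010: @-@-----@-@-----@-@-----@-@

Answer: @
@@
@-@
@@@@
@---@
@@--@@
@-@-@-@
@@@@@@@@
@-------@
@@------@@
@-@-----@-@
@@@@----@@@@
@---@---@---@
@@--@@--@@--@@
@-@-@-@-@-@-@-@
@@@@@@@@@@@@@@@@
@---------------@
@@--------------@@
@-@-------------@-@
@@@@------------@@@@
@---@-----------@---@
@@--@@----------@@--@@
@-@-@-@---------@-@-@-@
@@@@@@@@--------@@@@@@@@
@-------@-------@-------@
@@------@@------@@------@@
@-@-----@-@-----@-@-----@-@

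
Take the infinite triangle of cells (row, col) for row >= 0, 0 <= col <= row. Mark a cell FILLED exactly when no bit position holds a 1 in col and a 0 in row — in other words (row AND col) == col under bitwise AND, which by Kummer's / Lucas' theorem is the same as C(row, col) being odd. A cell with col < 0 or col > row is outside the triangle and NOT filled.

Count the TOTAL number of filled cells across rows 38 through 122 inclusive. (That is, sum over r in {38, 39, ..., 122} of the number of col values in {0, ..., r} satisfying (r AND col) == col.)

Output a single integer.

Answer: 1562

Derivation:
r38=100110 pc3: +8 =8
r39=100111 pc4: +16 =24
r40=101000 pc2: +4 =28
r41=101001 pc3: +8 =36
r42=101010 pc3: +8 =44
r43=101011 pc4: +16 =60
r44=101100 pc3: +8 =68
r45=101101 pc4: +16 =84
r46=101110 pc4: +16 =100
r47=101111 pc5: +32 =132
r48=110000 pc2: +4 =136
r49=110001 pc3: +8 =144
r50=110010 pc3: +8 =152
r51=110011 pc4: +16 =168
r52=110100 pc3: +8 =176
r53=110101 pc4: +16 =192
r54=110110 pc4: +16 =208
r55=110111 pc5: +32 =240
r56=111000 pc3: +8 =248
r57=111001 pc4: +16 =264
r58=111010 pc4: +16 =280
r59=111011 pc5: +32 =312
r60=111100 pc4: +16 =328
r61=111101 pc5: +32 =360
r62=111110 pc5: +32 =392
r63=111111 pc6: +64 =456
r64=1000000 pc1: +2 =458
r65=1000001 pc2: +4 =462
r66=1000010 pc2: +4 =466
r67=1000011 pc3: +8 =474
r68=1000100 pc2: +4 =478
r69=1000101 pc3: +8 =486
r70=1000110 pc3: +8 =494
r71=1000111 pc4: +16 =510
r72=1001000 pc2: +4 =514
r73=1001001 pc3: +8 =522
r74=1001010 pc3: +8 =530
r75=1001011 pc4: +16 =546
r76=1001100 pc3: +8 =554
r77=1001101 pc4: +16 =570
r78=1001110 pc4: +16 =586
r79=1001111 pc5: +32 =618
r80=1010000 pc2: +4 =622
r81=1010001 pc3: +8 =630
r82=1010010 pc3: +8 =638
r83=1010011 pc4: +16 =654
r84=1010100 pc3: +8 =662
r85=1010101 pc4: +16 =678
r86=1010110 pc4: +16 =694
r87=1010111 pc5: +32 =726
r88=1011000 pc3: +8 =734
r89=1011001 pc4: +16 =750
r90=1011010 pc4: +16 =766
r91=1011011 pc5: +32 =798
r92=1011100 pc4: +16 =814
r93=1011101 pc5: +32 =846
r94=1011110 pc5: +32 =878
r95=1011111 pc6: +64 =942
r96=1100000 pc2: +4 =946
r97=1100001 pc3: +8 =954
r98=1100010 pc3: +8 =962
r99=1100011 pc4: +16 =978
r100=1100100 pc3: +8 =986
r101=1100101 pc4: +16 =1002
r102=1100110 pc4: +16 =1018
r103=1100111 pc5: +32 =1050
r104=1101000 pc3: +8 =1058
r105=1101001 pc4: +16 =1074
r106=1101010 pc4: +16 =1090
r107=1101011 pc5: +32 =1122
r108=1101100 pc4: +16 =1138
r109=1101101 pc5: +32 =1170
r110=1101110 pc5: +32 =1202
r111=1101111 pc6: +64 =1266
r112=1110000 pc3: +8 =1274
r113=1110001 pc4: +16 =1290
r114=1110010 pc4: +16 =1306
r115=1110011 pc5: +32 =1338
r116=1110100 pc4: +16 =1354
r117=1110101 pc5: +32 =1386
r118=1110110 pc5: +32 =1418
r119=1110111 pc6: +64 =1482
r120=1111000 pc4: +16 =1498
r121=1111001 pc5: +32 =1530
r122=1111010 pc5: +32 =1562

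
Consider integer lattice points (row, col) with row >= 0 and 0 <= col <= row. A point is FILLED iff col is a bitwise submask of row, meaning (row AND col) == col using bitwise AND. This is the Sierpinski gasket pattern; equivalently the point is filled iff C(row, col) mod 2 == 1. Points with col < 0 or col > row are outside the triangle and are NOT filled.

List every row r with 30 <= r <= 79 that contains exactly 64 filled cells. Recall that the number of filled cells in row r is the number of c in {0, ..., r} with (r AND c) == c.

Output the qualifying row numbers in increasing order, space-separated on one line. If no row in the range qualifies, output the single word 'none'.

Row r has 2^popcount(r) filled cells, so we need popcount(r) = log2(64) = 6.
Scan r = 30..79 and keep those with exactly 6 one-bits:
r=30=11110 popcount=4 -> skip
r=31=11111 popcount=5 -> skip
r=32=100000 popcount=1 -> skip
r=33=100001 popcount=2 -> skip
r=34=100010 popcount=2 -> skip
r=35=100011 popcount=3 -> skip
r=36=100100 popcount=2 -> skip
r=37=100101 popcount=3 -> skip
r=38=100110 popcount=3 -> skip
r=39=100111 popcount=4 -> skip
r=40=101000 popcount=2 -> skip
r=41=101001 popcount=3 -> skip
r=42=101010 popcount=3 -> skip
r=43=101011 popcount=4 -> skip
r=44=101100 popcount=3 -> skip
r=45=101101 popcount=4 -> skip
r=46=101110 popcount=4 -> skip
r=47=101111 popcount=5 -> skip
r=48=110000 popcount=2 -> skip
r=49=110001 popcount=3 -> skip
r=50=110010 popcount=3 -> skip
r=51=110011 popcount=4 -> skip
r=52=110100 popcount=3 -> skip
r=53=110101 popcount=4 -> skip
r=54=110110 popcount=4 -> skip
r=55=110111 popcount=5 -> skip
r=56=111000 popcount=3 -> skip
r=57=111001 popcount=4 -> skip
r=58=111010 popcount=4 -> skip
r=59=111011 popcount=5 -> skip
r=60=111100 popcount=4 -> skip
r=61=111101 popcount=5 -> skip
r=62=111110 popcount=5 -> skip
r=63=111111 popcount=6 -> KEEP
r=64=1000000 popcount=1 -> skip
r=65=1000001 popcount=2 -> skip
r=66=1000010 popcount=2 -> skip
r=67=1000011 popcount=3 -> skip
r=68=1000100 popcount=2 -> skip
r=69=1000101 popcount=3 -> skip
r=70=1000110 popcount=3 -> skip
r=71=1000111 popcount=4 -> skip
r=72=1001000 popcount=2 -> skip
r=73=1001001 popcount=3 -> skip
r=74=1001010 popcount=3 -> skip
r=75=1001011 popcount=4 -> skip
r=76=1001100 popcount=3 -> skip
r=77=1001101 popcount=4 -> skip
r=78=1001110 popcount=4 -> skip
r=79=1001111 popcount=5 -> skip
Kept rows: 63

Answer: 63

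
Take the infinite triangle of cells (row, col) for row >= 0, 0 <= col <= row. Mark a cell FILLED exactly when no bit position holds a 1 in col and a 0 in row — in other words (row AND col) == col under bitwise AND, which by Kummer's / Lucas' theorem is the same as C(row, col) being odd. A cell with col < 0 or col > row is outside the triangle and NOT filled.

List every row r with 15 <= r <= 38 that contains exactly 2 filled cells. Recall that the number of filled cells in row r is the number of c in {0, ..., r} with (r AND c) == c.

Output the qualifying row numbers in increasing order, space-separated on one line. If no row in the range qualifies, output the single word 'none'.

Row r has 2^popcount(r) filled cells, so we need popcount(r) = log2(2) = 1.
Scan r = 15..38 and keep those with exactly 1 one-bits:
r=15=1111 popcount=4 -> skip
r=16=10000 popcount=1 -> KEEP
r=17=10001 popcount=2 -> skip
r=18=10010 popcount=2 -> skip
r=19=10011 popcount=3 -> skip
r=20=10100 popcount=2 -> skip
r=21=10101 popcount=3 -> skip
r=22=10110 popcount=3 -> skip
r=23=10111 popcount=4 -> skip
r=24=11000 popcount=2 -> skip
r=25=11001 popcount=3 -> skip
r=26=11010 popcount=3 -> skip
r=27=11011 popcount=4 -> skip
r=28=11100 popcount=3 -> skip
r=29=11101 popcount=4 -> skip
r=30=11110 popcount=4 -> skip
r=31=11111 popcount=5 -> skip
r=32=100000 popcount=1 -> KEEP
r=33=100001 popcount=2 -> skip
r=34=100010 popcount=2 -> skip
r=35=100011 popcount=3 -> skip
r=36=100100 popcount=2 -> skip
r=37=100101 popcount=3 -> skip
r=38=100110 popcount=3 -> skip
Kept rows: 16 32

Answer: 16 32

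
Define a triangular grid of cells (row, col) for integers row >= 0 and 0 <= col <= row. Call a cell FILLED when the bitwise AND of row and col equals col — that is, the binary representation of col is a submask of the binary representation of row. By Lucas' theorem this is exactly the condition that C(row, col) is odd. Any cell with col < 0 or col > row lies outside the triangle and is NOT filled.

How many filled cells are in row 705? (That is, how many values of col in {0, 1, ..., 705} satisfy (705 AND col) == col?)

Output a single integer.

705 in binary = 1011000001
popcount(705) = number of 1-bits in 1011000001 = 4
A col c satisfies (705 AND c) == c iff every set bit of c is also set in 705; each of the 4 set bits of 705 can independently be on or off in c.
count = 2^4 = 16

Answer: 16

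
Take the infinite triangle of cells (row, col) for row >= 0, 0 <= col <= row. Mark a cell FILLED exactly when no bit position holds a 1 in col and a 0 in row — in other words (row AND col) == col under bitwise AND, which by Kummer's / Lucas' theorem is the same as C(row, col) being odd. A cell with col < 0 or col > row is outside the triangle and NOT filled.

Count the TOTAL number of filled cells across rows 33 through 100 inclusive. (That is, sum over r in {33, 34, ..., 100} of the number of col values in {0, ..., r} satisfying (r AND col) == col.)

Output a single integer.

r33=100001 pc2: +4 =4
r34=100010 pc2: +4 =8
r35=100011 pc3: +8 =16
r36=100100 pc2: +4 =20
r37=100101 pc3: +8 =28
r38=100110 pc3: +8 =36
r39=100111 pc4: +16 =52
r40=101000 pc2: +4 =56
r41=101001 pc3: +8 =64
r42=101010 pc3: +8 =72
r43=101011 pc4: +16 =88
r44=101100 pc3: +8 =96
r45=101101 pc4: +16 =112
r46=101110 pc4: +16 =128
r47=101111 pc5: +32 =160
r48=110000 pc2: +4 =164
r49=110001 pc3: +8 =172
r50=110010 pc3: +8 =180
r51=110011 pc4: +16 =196
r52=110100 pc3: +8 =204
r53=110101 pc4: +16 =220
r54=110110 pc4: +16 =236
r55=110111 pc5: +32 =268
r56=111000 pc3: +8 =276
r57=111001 pc4: +16 =292
r58=111010 pc4: +16 =308
r59=111011 pc5: +32 =340
r60=111100 pc4: +16 =356
r61=111101 pc5: +32 =388
r62=111110 pc5: +32 =420
r63=111111 pc6: +64 =484
r64=1000000 pc1: +2 =486
r65=1000001 pc2: +4 =490
r66=1000010 pc2: +4 =494
r67=1000011 pc3: +8 =502
r68=1000100 pc2: +4 =506
r69=1000101 pc3: +8 =514
r70=1000110 pc3: +8 =522
r71=1000111 pc4: +16 =538
r72=1001000 pc2: +4 =542
r73=1001001 pc3: +8 =550
r74=1001010 pc3: +8 =558
r75=1001011 pc4: +16 =574
r76=1001100 pc3: +8 =582
r77=1001101 pc4: +16 =598
r78=1001110 pc4: +16 =614
r79=1001111 pc5: +32 =646
r80=1010000 pc2: +4 =650
r81=1010001 pc3: +8 =658
r82=1010010 pc3: +8 =666
r83=1010011 pc4: +16 =682
r84=1010100 pc3: +8 =690
r85=1010101 pc4: +16 =706
r86=1010110 pc4: +16 =722
r87=1010111 pc5: +32 =754
r88=1011000 pc3: +8 =762
r89=1011001 pc4: +16 =778
r90=1011010 pc4: +16 =794
r91=1011011 pc5: +32 =826
r92=1011100 pc4: +16 =842
r93=1011101 pc5: +32 =874
r94=1011110 pc5: +32 =906
r95=1011111 pc6: +64 =970
r96=1100000 pc2: +4 =974
r97=1100001 pc3: +8 =982
r98=1100010 pc3: +8 =990
r99=1100011 pc4: +16 =1006
r100=1100100 pc3: +8 =1014

Answer: 1014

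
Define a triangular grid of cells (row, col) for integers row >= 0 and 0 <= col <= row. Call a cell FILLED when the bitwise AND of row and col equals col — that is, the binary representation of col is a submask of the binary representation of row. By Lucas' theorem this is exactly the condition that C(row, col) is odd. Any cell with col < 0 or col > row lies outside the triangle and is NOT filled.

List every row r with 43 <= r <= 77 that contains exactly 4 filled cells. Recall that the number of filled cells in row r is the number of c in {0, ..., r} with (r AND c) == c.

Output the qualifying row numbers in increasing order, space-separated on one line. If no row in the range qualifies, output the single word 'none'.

Row r has 2^popcount(r) filled cells, so we need popcount(r) = log2(4) = 2.
Scan r = 43..77 and keep those with exactly 2 one-bits:
r=43=101011 popcount=4 -> skip
r=44=101100 popcount=3 -> skip
r=45=101101 popcount=4 -> skip
r=46=101110 popcount=4 -> skip
r=47=101111 popcount=5 -> skip
r=48=110000 popcount=2 -> KEEP
r=49=110001 popcount=3 -> skip
r=50=110010 popcount=3 -> skip
r=51=110011 popcount=4 -> skip
r=52=110100 popcount=3 -> skip
r=53=110101 popcount=4 -> skip
r=54=110110 popcount=4 -> skip
r=55=110111 popcount=5 -> skip
r=56=111000 popcount=3 -> skip
r=57=111001 popcount=4 -> skip
r=58=111010 popcount=4 -> skip
r=59=111011 popcount=5 -> skip
r=60=111100 popcount=4 -> skip
r=61=111101 popcount=5 -> skip
r=62=111110 popcount=5 -> skip
r=63=111111 popcount=6 -> skip
r=64=1000000 popcount=1 -> skip
r=65=1000001 popcount=2 -> KEEP
r=66=1000010 popcount=2 -> KEEP
r=67=1000011 popcount=3 -> skip
r=68=1000100 popcount=2 -> KEEP
r=69=1000101 popcount=3 -> skip
r=70=1000110 popcount=3 -> skip
r=71=1000111 popcount=4 -> skip
r=72=1001000 popcount=2 -> KEEP
r=73=1001001 popcount=3 -> skip
r=74=1001010 popcount=3 -> skip
r=75=1001011 popcount=4 -> skip
r=76=1001100 popcount=3 -> skip
r=77=1001101 popcount=4 -> skip
Kept rows: 48 65 66 68 72

Answer: 48 65 66 68 72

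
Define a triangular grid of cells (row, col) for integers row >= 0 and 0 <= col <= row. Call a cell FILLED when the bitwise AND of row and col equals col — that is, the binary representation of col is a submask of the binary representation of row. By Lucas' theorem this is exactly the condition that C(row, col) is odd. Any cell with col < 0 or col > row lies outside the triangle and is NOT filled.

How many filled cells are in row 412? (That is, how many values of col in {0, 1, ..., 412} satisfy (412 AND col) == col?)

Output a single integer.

Answer: 32

Derivation:
412 in binary = 110011100
popcount(412) = number of 1-bits in 110011100 = 5
A col c satisfies (412 AND c) == c iff every set bit of c is also set in 412; each of the 5 set bits of 412 can independently be on or off in c.
count = 2^5 = 32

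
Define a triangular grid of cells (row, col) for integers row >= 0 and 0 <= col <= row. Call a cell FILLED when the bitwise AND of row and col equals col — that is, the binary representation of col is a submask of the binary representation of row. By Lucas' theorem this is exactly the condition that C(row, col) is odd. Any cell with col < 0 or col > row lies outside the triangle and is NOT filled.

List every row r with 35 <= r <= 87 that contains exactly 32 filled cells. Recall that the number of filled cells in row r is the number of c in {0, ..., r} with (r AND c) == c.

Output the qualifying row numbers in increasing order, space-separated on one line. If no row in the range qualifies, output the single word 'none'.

Row r has 2^popcount(r) filled cells, so we need popcount(r) = log2(32) = 5.
Scan r = 35..87 and keep those with exactly 5 one-bits:
r=35=100011 popcount=3 -> skip
r=36=100100 popcount=2 -> skip
r=37=100101 popcount=3 -> skip
r=38=100110 popcount=3 -> skip
r=39=100111 popcount=4 -> skip
r=40=101000 popcount=2 -> skip
r=41=101001 popcount=3 -> skip
r=42=101010 popcount=3 -> skip
r=43=101011 popcount=4 -> skip
r=44=101100 popcount=3 -> skip
r=45=101101 popcount=4 -> skip
r=46=101110 popcount=4 -> skip
r=47=101111 popcount=5 -> KEEP
r=48=110000 popcount=2 -> skip
r=49=110001 popcount=3 -> skip
r=50=110010 popcount=3 -> skip
r=51=110011 popcount=4 -> skip
r=52=110100 popcount=3 -> skip
r=53=110101 popcount=4 -> skip
r=54=110110 popcount=4 -> skip
r=55=110111 popcount=5 -> KEEP
r=56=111000 popcount=3 -> skip
r=57=111001 popcount=4 -> skip
r=58=111010 popcount=4 -> skip
r=59=111011 popcount=5 -> KEEP
r=60=111100 popcount=4 -> skip
r=61=111101 popcount=5 -> KEEP
r=62=111110 popcount=5 -> KEEP
r=63=111111 popcount=6 -> skip
r=64=1000000 popcount=1 -> skip
r=65=1000001 popcount=2 -> skip
r=66=1000010 popcount=2 -> skip
r=67=1000011 popcount=3 -> skip
r=68=1000100 popcount=2 -> skip
r=69=1000101 popcount=3 -> skip
r=70=1000110 popcount=3 -> skip
r=71=1000111 popcount=4 -> skip
r=72=1001000 popcount=2 -> skip
r=73=1001001 popcount=3 -> skip
r=74=1001010 popcount=3 -> skip
r=75=1001011 popcount=4 -> skip
r=76=1001100 popcount=3 -> skip
r=77=1001101 popcount=4 -> skip
r=78=1001110 popcount=4 -> skip
r=79=1001111 popcount=5 -> KEEP
r=80=1010000 popcount=2 -> skip
r=81=1010001 popcount=3 -> skip
r=82=1010010 popcount=3 -> skip
r=83=1010011 popcount=4 -> skip
r=84=1010100 popcount=3 -> skip
r=85=1010101 popcount=4 -> skip
r=86=1010110 popcount=4 -> skip
r=87=1010111 popcount=5 -> KEEP
Kept rows: 47 55 59 61 62 79 87

Answer: 47 55 59 61 62 79 87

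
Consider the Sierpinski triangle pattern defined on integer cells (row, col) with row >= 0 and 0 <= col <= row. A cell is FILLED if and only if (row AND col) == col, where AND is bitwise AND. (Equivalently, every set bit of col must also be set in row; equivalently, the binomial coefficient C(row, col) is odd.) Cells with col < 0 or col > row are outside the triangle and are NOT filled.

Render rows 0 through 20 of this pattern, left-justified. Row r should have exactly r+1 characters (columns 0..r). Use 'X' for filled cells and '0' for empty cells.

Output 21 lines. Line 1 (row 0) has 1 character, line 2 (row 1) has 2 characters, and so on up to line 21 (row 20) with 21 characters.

r0=0: X
r1=1: XX
r2=10: X0X
r3=11: XXXX
r4=100: X000X
r5=101: XX00XX
r6=110: X0X0X0X
r7=111: XXXXXXXX
r8=1000: X0000000X
r9=1001: XX000000XX
r10=1010: X0X00000X0X
r11=1011: XXXX0000XXXX
r12=1100: X000X000X000X
r13=1101: XX00XX00XX00XX
r14=1110: X0X0X0X0X0X0X0X
r15=1111: XXXXXXXXXXXXXXXX
r16=10000: X000000000000000X
r17=10001: XX00000000000000XX
r18=10010: X0X0000000000000X0X
r19=10011: XXXX000000000000XXXX
r20=10100: X000X00000000000X000X

Answer: X
XX
X0X
XXXX
X000X
XX00XX
X0X0X0X
XXXXXXXX
X0000000X
XX000000XX
X0X00000X0X
XXXX0000XXXX
X000X000X000X
XX00XX00XX00XX
X0X0X0X0X0X0X0X
XXXXXXXXXXXXXXXX
X000000000000000X
XX00000000000000XX
X0X0000000000000X0X
XXXX000000000000XXXX
X000X00000000000X000X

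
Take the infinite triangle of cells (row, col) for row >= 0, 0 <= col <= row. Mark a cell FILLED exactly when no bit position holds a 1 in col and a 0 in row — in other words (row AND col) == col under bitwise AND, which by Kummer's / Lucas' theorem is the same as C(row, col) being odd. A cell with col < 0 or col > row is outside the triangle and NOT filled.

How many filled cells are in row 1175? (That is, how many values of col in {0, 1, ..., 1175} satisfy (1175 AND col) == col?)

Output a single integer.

1175 in binary = 10010010111
popcount(1175) = number of 1-bits in 10010010111 = 6
A col c satisfies (1175 AND c) == c iff every set bit of c is also set in 1175; each of the 6 set bits of 1175 can independently be on or off in c.
count = 2^6 = 64

Answer: 64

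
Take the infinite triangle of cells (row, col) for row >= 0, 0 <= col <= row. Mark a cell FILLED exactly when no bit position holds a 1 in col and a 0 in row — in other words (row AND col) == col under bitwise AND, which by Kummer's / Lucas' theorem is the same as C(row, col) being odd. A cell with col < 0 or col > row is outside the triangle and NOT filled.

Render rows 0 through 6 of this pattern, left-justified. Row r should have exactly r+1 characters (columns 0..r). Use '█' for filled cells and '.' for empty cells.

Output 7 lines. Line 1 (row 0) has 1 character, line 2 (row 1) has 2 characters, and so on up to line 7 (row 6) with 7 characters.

Answer: █
██
█.█
████
█...█
██..██
█.█.█.█

Derivation:
r0=0: █
r1=1: ██
r2=10: █.█
r3=11: ████
r4=100: █...█
r5=101: ██..██
r6=110: █.█.█.█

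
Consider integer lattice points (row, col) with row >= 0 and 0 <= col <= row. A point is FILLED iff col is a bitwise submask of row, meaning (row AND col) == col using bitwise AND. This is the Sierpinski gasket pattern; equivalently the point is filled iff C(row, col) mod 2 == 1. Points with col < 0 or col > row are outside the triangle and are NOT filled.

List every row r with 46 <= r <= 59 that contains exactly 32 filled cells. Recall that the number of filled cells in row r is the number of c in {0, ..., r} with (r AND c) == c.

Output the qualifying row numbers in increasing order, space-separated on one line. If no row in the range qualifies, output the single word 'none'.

Answer: 47 55 59

Derivation:
Row r has 2^popcount(r) filled cells, so we need popcount(r) = log2(32) = 5.
Scan r = 46..59 and keep those with exactly 5 one-bits:
r=46=101110 popcount=4 -> skip
r=47=101111 popcount=5 -> KEEP
r=48=110000 popcount=2 -> skip
r=49=110001 popcount=3 -> skip
r=50=110010 popcount=3 -> skip
r=51=110011 popcount=4 -> skip
r=52=110100 popcount=3 -> skip
r=53=110101 popcount=4 -> skip
r=54=110110 popcount=4 -> skip
r=55=110111 popcount=5 -> KEEP
r=56=111000 popcount=3 -> skip
r=57=111001 popcount=4 -> skip
r=58=111010 popcount=4 -> skip
r=59=111011 popcount=5 -> KEEP
Kept rows: 47 55 59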